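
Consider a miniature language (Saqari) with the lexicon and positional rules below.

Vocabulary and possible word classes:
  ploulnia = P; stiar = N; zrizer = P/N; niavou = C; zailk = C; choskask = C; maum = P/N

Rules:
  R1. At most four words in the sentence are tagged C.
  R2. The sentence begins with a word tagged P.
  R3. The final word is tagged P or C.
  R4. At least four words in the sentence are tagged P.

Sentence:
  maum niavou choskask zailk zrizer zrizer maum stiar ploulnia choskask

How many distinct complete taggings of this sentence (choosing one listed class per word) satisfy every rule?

4

Candidates per position — 1:maum {P,N}; 2:niavou {C}; 3:choskask {C}; 4:zailk {C}; 5:zrizer {P,N}; 6:zrizer {P,N}; 7:maum {P,N}; 8:stiar {N}; 9:ploulnia {P}; 10:choskask {C}.
There are 16 candidate sequences in total.
The sequences that satisfy every rule: P C C C P P P N P C; P C C C P P N N P C; P C C C P N P N P C; P C C C N P P N P C.
Count = 4.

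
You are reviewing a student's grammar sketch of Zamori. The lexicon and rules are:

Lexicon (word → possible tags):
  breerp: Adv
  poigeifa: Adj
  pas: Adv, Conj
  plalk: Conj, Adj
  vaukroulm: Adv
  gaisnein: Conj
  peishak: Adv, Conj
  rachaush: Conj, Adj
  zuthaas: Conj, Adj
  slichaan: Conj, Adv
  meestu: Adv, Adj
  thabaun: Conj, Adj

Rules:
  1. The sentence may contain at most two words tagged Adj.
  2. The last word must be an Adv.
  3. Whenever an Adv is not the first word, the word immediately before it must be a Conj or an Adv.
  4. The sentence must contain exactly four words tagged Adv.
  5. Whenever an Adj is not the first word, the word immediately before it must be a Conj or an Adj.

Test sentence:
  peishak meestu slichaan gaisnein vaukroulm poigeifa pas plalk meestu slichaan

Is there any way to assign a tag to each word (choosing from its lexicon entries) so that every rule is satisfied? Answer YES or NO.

Candidates per position — 1:peishak {Adv,Conj}; 2:meestu {Adv,Adj}; 3:slichaan {Conj,Adv}; 4:gaisnein {Conj}; 5:vaukroulm {Adv}; 6:poigeifa {Adj}; 7:pas {Adv,Conj}; 8:plalk {Conj,Adj}; 9:meestu {Adv,Adj}; 10:slichaan {Conj,Adv}.
Rule 5 cannot be satisfied by any choice of tags from the lexicon.
So there is no consistent tagging.

NO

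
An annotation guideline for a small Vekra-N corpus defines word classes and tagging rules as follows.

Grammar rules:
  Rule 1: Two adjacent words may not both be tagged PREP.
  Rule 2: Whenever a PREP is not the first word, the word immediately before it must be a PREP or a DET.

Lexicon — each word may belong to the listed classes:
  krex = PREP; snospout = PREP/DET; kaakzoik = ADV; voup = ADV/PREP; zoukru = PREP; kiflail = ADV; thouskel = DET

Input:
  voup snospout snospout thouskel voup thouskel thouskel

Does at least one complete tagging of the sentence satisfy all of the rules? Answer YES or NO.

Candidates per position — 1:voup {ADV,PREP}; 2:snospout {PREP,DET}; 3:snospout {PREP,DET}; 4:thouskel {DET}; 5:voup {ADV,PREP}; 6:thouskel {DET}; 7:thouskel {DET}.
One satisfying assignment: ADV DET PREP DET PREP DET DET.
Check: rule 1 ✓; rule 2 ✓.

YES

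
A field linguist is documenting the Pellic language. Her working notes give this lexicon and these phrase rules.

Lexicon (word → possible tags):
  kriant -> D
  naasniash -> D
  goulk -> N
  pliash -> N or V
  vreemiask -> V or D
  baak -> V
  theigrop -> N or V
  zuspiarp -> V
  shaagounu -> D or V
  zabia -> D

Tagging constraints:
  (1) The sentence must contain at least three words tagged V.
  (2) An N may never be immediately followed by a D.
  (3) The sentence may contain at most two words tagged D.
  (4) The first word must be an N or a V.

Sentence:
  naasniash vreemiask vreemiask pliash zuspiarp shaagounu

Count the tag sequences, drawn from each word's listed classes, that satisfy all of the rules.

0

Candidates per position — 1:naasniash {D}; 2:vreemiask {V,D}; 3:vreemiask {V,D}; 4:pliash {N,V}; 5:zuspiarp {V}; 6:shaagounu {D,V}.
There are 16 candidate sequences in total.
Rule 4 cannot be satisfied by any choice of tags from the lexicon.
So there is no consistent tagging.
Count = 0.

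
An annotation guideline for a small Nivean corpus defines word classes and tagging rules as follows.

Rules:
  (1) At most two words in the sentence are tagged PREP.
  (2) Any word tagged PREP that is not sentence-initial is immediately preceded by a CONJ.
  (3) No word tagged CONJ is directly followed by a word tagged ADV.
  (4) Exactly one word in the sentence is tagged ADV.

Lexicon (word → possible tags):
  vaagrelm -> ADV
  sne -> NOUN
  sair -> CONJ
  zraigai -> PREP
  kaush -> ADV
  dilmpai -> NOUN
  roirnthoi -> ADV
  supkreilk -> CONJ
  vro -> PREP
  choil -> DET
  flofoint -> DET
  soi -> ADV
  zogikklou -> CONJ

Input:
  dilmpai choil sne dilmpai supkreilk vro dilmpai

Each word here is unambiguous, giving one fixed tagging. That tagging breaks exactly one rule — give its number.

Fixed tagging: NOUN DET NOUN NOUN CONJ PREP NOUN.
Checking each rule: R1 ✓, R2 ✓, R3 ✓, R4 ✗.
Only rule 4 fails.

4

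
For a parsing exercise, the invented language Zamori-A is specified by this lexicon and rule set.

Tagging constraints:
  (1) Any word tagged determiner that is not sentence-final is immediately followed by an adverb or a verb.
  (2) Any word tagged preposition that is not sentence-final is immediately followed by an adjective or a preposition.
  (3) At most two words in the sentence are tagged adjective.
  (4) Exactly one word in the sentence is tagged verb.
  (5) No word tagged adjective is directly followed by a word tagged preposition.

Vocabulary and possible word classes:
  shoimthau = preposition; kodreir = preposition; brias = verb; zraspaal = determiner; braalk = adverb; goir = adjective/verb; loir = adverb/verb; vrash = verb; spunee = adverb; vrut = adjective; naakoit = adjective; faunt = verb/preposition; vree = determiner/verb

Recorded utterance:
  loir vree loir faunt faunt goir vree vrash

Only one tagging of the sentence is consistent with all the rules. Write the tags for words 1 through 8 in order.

Candidates per position — 1:loir {adverb,verb}; 2:vree {determiner,verb}; 3:loir {adverb,verb}; 4:faunt {verb,preposition}; 5:faunt {verb,preposition}; 6:goir {adjective,verb}; 7:vree {determiner,verb}; 8:vrash {verb}.
Position 1: tagging it verb would leave rule 4 unsatisfiable, so it must be adverb.
Position 2: tagging it verb would leave rule 4 unsatisfiable, so it must be determiner.
Position 3: tagging it verb would leave rule 4 unsatisfiable, so it must be adverb.
Position 4: tagging it verb would leave rule 4 unsatisfiable, so it must be preposition.
Position 5: tagging it verb would leave rule 2 unsatisfiable, so it must be preposition.
Position 6: tagging it verb would leave rule 2 unsatisfiable, so it must be adjective.
Position 7: tagging it verb would leave rule 4 unsatisfiable, so it must be determiner.
The only consistent sequence is: adverb determiner adverb preposition preposition adjective determiner verb.
Checking: rule 1 ✓; rule 2 ✓; rule 3 ✓; rule 4 ✓; rule 5 ✓.

adverb determiner adverb preposition preposition adjective determiner verb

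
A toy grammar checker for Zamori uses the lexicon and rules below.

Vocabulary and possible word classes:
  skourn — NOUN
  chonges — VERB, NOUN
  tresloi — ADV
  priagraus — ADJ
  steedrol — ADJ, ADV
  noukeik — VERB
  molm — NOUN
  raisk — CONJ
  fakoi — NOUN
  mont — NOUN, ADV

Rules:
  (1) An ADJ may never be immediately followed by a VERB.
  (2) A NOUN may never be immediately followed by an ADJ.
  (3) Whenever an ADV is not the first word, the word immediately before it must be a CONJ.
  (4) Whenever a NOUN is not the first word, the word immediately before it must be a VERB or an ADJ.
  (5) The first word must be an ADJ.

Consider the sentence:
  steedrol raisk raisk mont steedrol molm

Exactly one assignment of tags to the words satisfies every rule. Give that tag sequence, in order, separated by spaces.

Candidates per position — 1:steedrol {ADJ,ADV}; 2:raisk {CONJ}; 3:raisk {CONJ}; 4:mont {NOUN,ADV}; 5:steedrol {ADJ,ADV}; 6:molm {NOUN}.
At position 1, choosing ADV makes rule 5 impossible to satisfy; hence ADJ.
At position 4, choosing NOUN makes rule 4 impossible to satisfy; hence ADV.
At position 5, choosing ADV makes rule 3 impossible to satisfy; hence ADJ.
So the tagging must be: ADJ CONJ CONJ ADV ADJ NOUN.
Rule-by-rule: rule 1 ok; rule 2 ok; rule 3 ok; rule 4 ok; rule 5 ok.

ADJ CONJ CONJ ADV ADJ NOUN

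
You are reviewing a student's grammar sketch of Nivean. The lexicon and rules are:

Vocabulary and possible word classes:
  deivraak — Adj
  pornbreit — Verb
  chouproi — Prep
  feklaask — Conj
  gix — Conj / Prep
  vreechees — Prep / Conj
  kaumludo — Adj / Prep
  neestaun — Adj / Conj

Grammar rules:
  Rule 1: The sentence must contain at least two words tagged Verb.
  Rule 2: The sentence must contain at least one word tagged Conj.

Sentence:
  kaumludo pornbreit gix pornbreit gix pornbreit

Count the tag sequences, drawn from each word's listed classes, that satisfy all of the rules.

Candidates per position — 1:kaumludo {Adj,Prep}; 2:pornbreit {Verb}; 3:gix {Conj,Prep}; 4:pornbreit {Verb}; 5:gix {Conj,Prep}; 6:pornbreit {Verb}.
There are 8 candidate sequences in total.
Checking each against the rules leaves 6 sequences.
Count = 6.

6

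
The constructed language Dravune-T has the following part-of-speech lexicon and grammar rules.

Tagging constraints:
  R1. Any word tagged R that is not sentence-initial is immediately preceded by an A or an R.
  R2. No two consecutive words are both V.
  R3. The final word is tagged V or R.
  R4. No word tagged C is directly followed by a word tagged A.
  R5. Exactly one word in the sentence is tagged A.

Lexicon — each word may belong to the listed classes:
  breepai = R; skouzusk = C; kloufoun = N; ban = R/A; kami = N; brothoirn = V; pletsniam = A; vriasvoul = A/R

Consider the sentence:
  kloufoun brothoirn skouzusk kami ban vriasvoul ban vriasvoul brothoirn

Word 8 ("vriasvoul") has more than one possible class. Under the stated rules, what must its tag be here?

Candidates per position — 1:kloufoun {N}; 2:brothoirn {V}; 3:skouzusk {C}; 4:kami {N}; 5:ban {R,A}; 6:vriasvoul {A,R}; 7:ban {R,A}; 8:vriasvoul {A,R}; 9:brothoirn {V}.
If word 5 were R, no tagging could satisfy rule 1; so word 5 is A.
If word 6 were A, no tagging could satisfy rule 5; so word 6 is R.
If word 7 were A, no tagging could satisfy rule 5; so word 7 is R.
If word 8 were A, no tagging could satisfy rule 5; so word 8 is R.
The unique satisfying tagging is: N V C N A R R R V.
Check: rule 1 ✓; rule 2 ✓; rule 3 ✓; rule 4 ✓; rule 5 ✓.

R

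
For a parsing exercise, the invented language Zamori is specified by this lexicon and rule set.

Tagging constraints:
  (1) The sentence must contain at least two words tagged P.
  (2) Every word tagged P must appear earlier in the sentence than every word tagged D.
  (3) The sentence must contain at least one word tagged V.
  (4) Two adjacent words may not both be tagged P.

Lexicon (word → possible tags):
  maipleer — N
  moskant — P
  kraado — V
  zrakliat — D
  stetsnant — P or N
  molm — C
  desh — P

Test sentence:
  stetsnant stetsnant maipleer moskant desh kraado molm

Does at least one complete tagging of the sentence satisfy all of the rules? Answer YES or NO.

NO

Candidates per position — 1:stetsnant {P,N}; 2:stetsnant {P,N}; 3:maipleer {N}; 4:moskant {P}; 5:desh {P}; 6:kraado {V}; 7:molm {C}.
Rule 4 cannot be satisfied by any choice of tags from the lexicon.
So there is no consistent tagging.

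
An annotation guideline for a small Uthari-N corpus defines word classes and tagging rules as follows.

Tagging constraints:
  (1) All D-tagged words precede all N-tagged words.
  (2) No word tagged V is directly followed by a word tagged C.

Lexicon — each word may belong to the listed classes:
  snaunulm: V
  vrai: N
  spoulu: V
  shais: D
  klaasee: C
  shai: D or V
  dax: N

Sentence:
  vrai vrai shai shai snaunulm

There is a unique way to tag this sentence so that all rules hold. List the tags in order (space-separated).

Candidates per position — 1:vrai {N}; 2:vrai {N}; 3:shai {D,V}; 4:shai {D,V}; 5:snaunulm {V}.
Position 3: tagging it D would leave rule 1 unsatisfiable, so it must be V.
Position 4: tagging it D would leave rule 1 unsatisfiable, so it must be V.
That leaves exactly one tagging: N N V V V.
Check: rule 1 holds; rule 2 holds.

N N V V V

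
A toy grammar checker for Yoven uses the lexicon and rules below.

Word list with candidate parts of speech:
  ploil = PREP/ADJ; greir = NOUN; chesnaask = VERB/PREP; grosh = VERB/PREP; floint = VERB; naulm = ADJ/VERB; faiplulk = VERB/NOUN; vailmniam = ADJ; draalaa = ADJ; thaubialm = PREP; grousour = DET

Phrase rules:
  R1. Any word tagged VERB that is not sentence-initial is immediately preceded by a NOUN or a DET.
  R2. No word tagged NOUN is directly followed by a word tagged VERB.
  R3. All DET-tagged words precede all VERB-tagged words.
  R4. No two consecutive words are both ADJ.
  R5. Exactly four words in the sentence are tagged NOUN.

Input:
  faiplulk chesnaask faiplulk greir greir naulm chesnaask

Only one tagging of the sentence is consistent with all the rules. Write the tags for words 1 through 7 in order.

Candidates per position — 1:faiplulk {VERB,NOUN}; 2:chesnaask {VERB,PREP}; 3:faiplulk {VERB,NOUN}; 4:greir {NOUN}; 5:greir {NOUN}; 6:naulm {ADJ,VERB}; 7:chesnaask {VERB,PREP}.
Position 1: tagging it VERB would leave rule 5 unsatisfiable, so it must be NOUN.
Position 2: tagging it VERB would leave rule 2 unsatisfiable, so it must be PREP.
Position 3: tagging it VERB would leave rule 1 unsatisfiable, so it must be NOUN.
Position 6: tagging it VERB would leave rule 2 unsatisfiable, so it must be ADJ.
Position 7: tagging it VERB would leave rule 1 unsatisfiable, so it must be PREP.
That leaves exactly one tagging: NOUN PREP NOUN NOUN NOUN ADJ PREP.
Verifying each rule — rule 1 ✓; rule 2 ✓; rule 3 ✓; rule 4 ✓; rule 5 ✓.

NOUN PREP NOUN NOUN NOUN ADJ PREP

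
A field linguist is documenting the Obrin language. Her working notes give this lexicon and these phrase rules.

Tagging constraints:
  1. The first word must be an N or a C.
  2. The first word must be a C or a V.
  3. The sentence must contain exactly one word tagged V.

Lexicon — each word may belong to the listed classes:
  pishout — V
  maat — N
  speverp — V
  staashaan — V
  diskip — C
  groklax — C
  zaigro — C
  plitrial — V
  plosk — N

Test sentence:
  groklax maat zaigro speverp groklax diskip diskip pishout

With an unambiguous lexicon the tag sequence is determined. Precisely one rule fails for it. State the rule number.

3

Fixed tagging: C N C V C C C V.
Rule check: R1 ok, R2 ok, R3 fails.
Only rule 3 fails.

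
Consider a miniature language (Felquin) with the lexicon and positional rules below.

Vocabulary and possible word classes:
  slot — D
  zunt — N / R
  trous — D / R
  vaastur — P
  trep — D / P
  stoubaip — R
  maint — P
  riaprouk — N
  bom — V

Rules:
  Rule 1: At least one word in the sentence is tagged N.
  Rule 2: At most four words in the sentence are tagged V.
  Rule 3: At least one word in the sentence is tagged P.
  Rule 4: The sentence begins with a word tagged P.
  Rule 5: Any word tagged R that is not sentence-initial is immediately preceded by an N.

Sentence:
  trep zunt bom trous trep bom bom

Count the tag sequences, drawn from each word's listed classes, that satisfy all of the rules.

2

Candidates per position — 1:trep {D,P}; 2:zunt {N,R}; 3:bom {V}; 4:trous {D,R}; 5:trep {D,P}; 6:bom {V}; 7:bom {V}.
There are 16 candidate sequences in total.
The sequences that satisfy every rule: P N V D D V V; P N V D P V V.
Count = 2.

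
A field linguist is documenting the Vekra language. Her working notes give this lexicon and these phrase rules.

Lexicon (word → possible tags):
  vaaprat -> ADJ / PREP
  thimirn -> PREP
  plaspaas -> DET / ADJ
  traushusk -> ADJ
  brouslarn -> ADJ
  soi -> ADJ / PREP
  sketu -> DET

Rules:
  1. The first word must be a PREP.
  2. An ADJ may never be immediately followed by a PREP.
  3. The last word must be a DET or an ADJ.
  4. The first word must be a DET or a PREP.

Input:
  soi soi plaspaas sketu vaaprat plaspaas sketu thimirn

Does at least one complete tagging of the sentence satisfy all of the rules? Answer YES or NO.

NO

Candidates per position — 1:soi {ADJ,PREP}; 2:soi {ADJ,PREP}; 3:plaspaas {DET,ADJ}; 4:sketu {DET}; 5:vaaprat {ADJ,PREP}; 6:plaspaas {DET,ADJ}; 7:sketu {DET}; 8:thimirn {PREP}.
Rule 3 cannot be satisfied by any choice of tags from the lexicon.
So there is no consistent tagging.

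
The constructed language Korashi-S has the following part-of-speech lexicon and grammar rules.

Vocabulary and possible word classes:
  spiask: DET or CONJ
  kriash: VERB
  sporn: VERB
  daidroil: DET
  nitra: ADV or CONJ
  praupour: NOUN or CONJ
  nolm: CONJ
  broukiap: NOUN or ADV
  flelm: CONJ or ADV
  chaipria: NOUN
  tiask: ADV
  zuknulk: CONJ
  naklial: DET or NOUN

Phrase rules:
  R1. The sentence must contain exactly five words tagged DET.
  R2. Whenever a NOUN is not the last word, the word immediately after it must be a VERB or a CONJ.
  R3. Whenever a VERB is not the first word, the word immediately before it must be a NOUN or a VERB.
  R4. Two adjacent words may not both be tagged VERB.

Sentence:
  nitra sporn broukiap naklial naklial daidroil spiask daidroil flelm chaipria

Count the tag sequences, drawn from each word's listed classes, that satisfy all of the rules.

0

Candidates per position — 1:nitra {ADV,CONJ}; 2:sporn {VERB}; 3:broukiap {NOUN,ADV}; 4:naklial {DET,NOUN}; 5:naklial {DET,NOUN}; 6:daidroil {DET}; 7:spiask {DET,CONJ}; 8:daidroil {DET}; 9:flelm {CONJ,ADV}; 10:chaipria {NOUN}.
There are 64 candidate sequences in total.
Rule 3 cannot be satisfied by any choice of tags from the lexicon.
So there is no consistent tagging.
Count = 0.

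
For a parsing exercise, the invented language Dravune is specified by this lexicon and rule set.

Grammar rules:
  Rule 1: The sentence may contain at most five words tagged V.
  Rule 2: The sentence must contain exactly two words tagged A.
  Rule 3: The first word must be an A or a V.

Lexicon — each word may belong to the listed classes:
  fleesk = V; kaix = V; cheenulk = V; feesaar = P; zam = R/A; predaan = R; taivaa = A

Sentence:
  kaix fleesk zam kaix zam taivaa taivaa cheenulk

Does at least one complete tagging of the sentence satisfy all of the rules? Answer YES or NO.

Candidates per position — 1:kaix {V}; 2:fleesk {V}; 3:zam {R,A}; 4:kaix {V}; 5:zam {R,A}; 6:taivaa {A}; 7:taivaa {A}; 8:cheenulk {V}.
One satisfying assignment: V V R V R A A V.
Rule-by-rule: rule 1 ✓; rule 2 ✓; rule 3 ✓.

YES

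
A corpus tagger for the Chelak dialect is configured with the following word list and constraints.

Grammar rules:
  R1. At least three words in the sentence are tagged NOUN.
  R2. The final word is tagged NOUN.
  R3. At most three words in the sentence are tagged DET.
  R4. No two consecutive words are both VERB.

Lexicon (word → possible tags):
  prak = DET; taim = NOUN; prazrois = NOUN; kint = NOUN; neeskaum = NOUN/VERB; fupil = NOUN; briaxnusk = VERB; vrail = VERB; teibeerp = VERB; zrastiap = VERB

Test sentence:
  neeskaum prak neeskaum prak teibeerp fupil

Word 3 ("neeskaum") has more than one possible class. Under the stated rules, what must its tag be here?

NOUN

Candidates per position — 1:neeskaum {NOUN,VERB}; 2:prak {DET}; 3:neeskaum {NOUN,VERB}; 4:prak {DET}; 5:teibeerp {VERB}; 6:fupil {NOUN}.
Word 1 cannot be VERB — rule 1 would then fail for every completion. It is NOUN.
Word 3 cannot be VERB — rule 1 would then fail for every completion. It is NOUN.
So the tagging must be: NOUN DET NOUN DET VERB NOUN.
Verifying each rule — rule 1 holds; rule 2 holds; rule 3 holds; rule 4 holds.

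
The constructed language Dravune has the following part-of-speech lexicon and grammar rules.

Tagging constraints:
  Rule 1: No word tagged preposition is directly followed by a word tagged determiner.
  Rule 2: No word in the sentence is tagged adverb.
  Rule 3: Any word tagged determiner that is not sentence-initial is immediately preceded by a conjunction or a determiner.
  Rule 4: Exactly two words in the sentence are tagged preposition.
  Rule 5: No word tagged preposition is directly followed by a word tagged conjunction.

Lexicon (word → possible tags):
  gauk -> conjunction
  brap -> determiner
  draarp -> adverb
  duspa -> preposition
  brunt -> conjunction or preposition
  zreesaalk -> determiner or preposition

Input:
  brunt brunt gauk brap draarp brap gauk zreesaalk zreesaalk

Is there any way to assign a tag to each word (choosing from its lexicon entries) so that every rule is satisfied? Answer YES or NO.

Candidates per position — 1:brunt {conjunction,preposition}; 2:brunt {conjunction,preposition}; 3:gauk {conjunction}; 4:brap {determiner}; 5:draarp {adverb}; 6:brap {determiner}; 7:gauk {conjunction}; 8:zreesaalk {determiner,preposition}; 9:zreesaalk {determiner,preposition}.
Rule 2 cannot be satisfied by any choice of tags from the lexicon.
So there is no consistent tagging.

NO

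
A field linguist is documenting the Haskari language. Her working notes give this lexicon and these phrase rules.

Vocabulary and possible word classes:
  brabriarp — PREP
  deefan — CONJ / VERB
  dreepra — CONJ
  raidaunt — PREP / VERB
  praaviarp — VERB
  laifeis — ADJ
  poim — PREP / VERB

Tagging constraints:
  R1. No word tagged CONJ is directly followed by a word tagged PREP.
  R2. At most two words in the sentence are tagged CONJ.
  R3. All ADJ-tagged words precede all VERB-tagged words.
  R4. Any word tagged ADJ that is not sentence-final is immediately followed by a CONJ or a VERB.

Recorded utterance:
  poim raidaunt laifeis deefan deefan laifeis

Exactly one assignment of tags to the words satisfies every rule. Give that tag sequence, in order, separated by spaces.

Candidates per position — 1:poim {PREP,VERB}; 2:raidaunt {PREP,VERB}; 3:laifeis {ADJ}; 4:deefan {CONJ,VERB}; 5:deefan {CONJ,VERB}; 6:laifeis {ADJ}.
Position 1: VERB is ruled out by rule 3; that leaves PREP.
Position 2: VERB is ruled out by rule 3; that leaves PREP.
Position 4: VERB is ruled out by rule 3; that leaves CONJ.
Position 5: VERB is ruled out by rule 3; that leaves CONJ.
That leaves exactly one tagging: PREP PREP ADJ CONJ CONJ ADJ.
Check: rule 1 ok; rule 2 ok; rule 3 ok; rule 4 ok.

PREP PREP ADJ CONJ CONJ ADJ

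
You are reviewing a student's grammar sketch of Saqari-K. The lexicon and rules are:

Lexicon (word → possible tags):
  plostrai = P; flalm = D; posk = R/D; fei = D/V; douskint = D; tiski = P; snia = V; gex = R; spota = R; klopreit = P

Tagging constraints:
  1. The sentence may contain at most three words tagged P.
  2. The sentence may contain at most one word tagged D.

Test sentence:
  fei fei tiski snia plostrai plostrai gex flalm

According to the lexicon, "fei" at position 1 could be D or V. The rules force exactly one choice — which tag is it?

Candidates per position — 1:fei {D,V}; 2:fei {D,V}; 3:tiski {P}; 4:snia {V}; 5:plostrai {P}; 6:plostrai {P}; 7:gex {R}; 8:flalm {D}.
Position 1: D is ruled out by rule 2; that leaves V.
Position 2: D is ruled out by rule 2; that leaves V.
That leaves exactly one tagging: V V P V P P R D.
Check: rule 1 ok; rule 2 ok.

V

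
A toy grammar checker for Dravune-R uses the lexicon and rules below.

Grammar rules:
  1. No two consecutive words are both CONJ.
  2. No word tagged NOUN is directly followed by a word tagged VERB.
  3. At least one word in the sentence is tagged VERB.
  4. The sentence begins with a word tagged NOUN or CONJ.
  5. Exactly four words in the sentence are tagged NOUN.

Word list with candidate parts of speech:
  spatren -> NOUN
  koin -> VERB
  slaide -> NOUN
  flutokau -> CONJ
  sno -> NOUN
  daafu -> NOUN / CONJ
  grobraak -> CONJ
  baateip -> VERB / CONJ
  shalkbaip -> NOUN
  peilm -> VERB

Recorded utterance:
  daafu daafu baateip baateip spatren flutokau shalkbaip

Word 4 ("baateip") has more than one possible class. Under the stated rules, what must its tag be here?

VERB

Candidates per position — 1:daafu {NOUN,CONJ}; 2:daafu {NOUN,CONJ}; 3:baateip {VERB,CONJ}; 4:baateip {VERB,CONJ}; 5:spatren {NOUN}; 6:flutokau {CONJ}; 7:shalkbaip {NOUN}.
At position 1, choosing CONJ makes rule 5 impossible to satisfy; hence NOUN.
At position 2, choosing CONJ makes rule 5 impossible to satisfy; hence NOUN.
At position 3, choosing VERB makes rule 2 impossible to satisfy; hence CONJ.
At position 4, choosing CONJ makes rule 1 impossible to satisfy; hence VERB.
The unique satisfying tagging is: NOUN NOUN CONJ VERB NOUN CONJ NOUN.
Verifying each rule — rule 1 ok; rule 2 ok; rule 3 ok; rule 4 ok; rule 5 ok.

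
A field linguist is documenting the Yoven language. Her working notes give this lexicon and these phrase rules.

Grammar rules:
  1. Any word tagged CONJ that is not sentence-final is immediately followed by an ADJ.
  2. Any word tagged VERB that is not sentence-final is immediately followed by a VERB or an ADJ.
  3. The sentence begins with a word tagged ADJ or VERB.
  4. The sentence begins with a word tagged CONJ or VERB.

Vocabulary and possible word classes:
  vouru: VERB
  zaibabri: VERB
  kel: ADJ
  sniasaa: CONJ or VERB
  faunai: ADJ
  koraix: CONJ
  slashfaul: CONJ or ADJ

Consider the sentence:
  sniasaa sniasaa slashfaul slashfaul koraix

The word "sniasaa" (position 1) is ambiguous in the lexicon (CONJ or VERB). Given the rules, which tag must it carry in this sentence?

Candidates per position — 1:sniasaa {CONJ,VERB}; 2:sniasaa {CONJ,VERB}; 3:slashfaul {CONJ,ADJ}; 4:slashfaul {CONJ,ADJ}; 5:koraix {CONJ}.
Position 1: tagging it CONJ would leave rule 1 unsatisfiable, so it must be VERB.
Position 2: tagging it CONJ would leave rule 2 unsatisfiable, so it must be VERB.
Position 3: tagging it CONJ would leave rule 2 unsatisfiable, so it must be ADJ.
Position 4: tagging it CONJ would leave rule 1 unsatisfiable, so it must be ADJ.
The unique satisfying tagging is: VERB VERB ADJ ADJ CONJ.
Verifying each rule — rule 1 ✓; rule 2 ✓; rule 3 ✓; rule 4 ✓.

VERB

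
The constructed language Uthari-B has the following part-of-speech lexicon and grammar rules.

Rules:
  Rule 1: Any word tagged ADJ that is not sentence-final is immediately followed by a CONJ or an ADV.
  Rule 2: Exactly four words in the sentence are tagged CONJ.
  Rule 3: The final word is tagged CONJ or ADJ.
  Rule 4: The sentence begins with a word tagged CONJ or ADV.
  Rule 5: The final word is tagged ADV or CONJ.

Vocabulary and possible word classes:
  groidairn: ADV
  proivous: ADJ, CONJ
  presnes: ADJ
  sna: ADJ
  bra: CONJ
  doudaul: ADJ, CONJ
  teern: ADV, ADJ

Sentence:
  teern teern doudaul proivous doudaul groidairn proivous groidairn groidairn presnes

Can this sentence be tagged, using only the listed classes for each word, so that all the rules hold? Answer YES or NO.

NO

Candidates per position — 1:teern {ADV,ADJ}; 2:teern {ADV,ADJ}; 3:doudaul {ADJ,CONJ}; 4:proivous {ADJ,CONJ}; 5:doudaul {ADJ,CONJ}; 6:groidairn {ADV}; 7:proivous {ADJ,CONJ}; 8:groidairn {ADV}; 9:groidairn {ADV}; 10:presnes {ADJ}.
Rule 5 cannot be satisfied by any choice of tags from the lexicon.
So there is no consistent tagging.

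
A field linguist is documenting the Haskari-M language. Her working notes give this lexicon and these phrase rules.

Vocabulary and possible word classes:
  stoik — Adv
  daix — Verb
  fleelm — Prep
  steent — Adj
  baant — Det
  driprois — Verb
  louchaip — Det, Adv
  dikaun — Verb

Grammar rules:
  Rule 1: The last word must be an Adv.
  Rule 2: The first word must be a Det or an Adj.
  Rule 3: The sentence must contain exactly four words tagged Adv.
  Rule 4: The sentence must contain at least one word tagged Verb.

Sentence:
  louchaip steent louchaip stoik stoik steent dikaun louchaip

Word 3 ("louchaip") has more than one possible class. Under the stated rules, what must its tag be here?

Candidates per position — 1:louchaip {Det,Adv}; 2:steent {Adj}; 3:louchaip {Det,Adv}; 4:stoik {Adv}; 5:stoik {Adv}; 6:steent {Adj}; 7:dikaun {Verb}; 8:louchaip {Det,Adv}.
Word 1 cannot be Adv — rule 2 would then fail for every completion. It is Det.
Word 3 cannot be Det — rule 3 would then fail for every completion. It is Adv.
Word 8 cannot be Det — rule 1 would then fail for every completion. It is Adv.
The unique satisfying tagging is: Det Adj Adv Adv Adv Adj Verb Adv.
Rule-by-rule: rule 1 satisfied; rule 2 satisfied; rule 3 satisfied; rule 4 satisfied.

Adv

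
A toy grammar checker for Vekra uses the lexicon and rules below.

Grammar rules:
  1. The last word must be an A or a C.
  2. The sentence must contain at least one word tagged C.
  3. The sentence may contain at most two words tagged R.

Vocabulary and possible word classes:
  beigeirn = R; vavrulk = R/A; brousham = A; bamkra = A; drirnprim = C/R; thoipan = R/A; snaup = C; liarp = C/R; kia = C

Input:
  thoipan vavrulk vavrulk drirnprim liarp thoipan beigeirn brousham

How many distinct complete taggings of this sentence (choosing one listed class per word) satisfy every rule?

7

Candidates per position — 1:thoipan {R,A}; 2:vavrulk {R,A}; 3:vavrulk {R,A}; 4:drirnprim {C,R}; 5:liarp {C,R}; 6:thoipan {R,A}; 7:beigeirn {R}; 8:brousham {A}.
There are 64 candidate sequences in total.
Checking each against the rules leaves 7 sequences.
Count = 7.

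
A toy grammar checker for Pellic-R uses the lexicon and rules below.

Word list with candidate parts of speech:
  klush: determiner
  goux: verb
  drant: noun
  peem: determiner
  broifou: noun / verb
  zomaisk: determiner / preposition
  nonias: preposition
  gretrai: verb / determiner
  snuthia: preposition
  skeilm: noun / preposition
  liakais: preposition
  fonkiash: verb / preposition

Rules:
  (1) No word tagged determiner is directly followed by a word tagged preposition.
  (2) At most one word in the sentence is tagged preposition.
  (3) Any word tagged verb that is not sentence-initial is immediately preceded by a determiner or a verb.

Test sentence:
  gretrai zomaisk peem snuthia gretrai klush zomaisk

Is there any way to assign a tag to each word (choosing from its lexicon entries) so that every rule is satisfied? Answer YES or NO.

Candidates per position — 1:gretrai {verb,determiner}; 2:zomaisk {determiner,preposition}; 3:peem {determiner}; 4:snuthia {preposition}; 5:gretrai {verb,determiner}; 6:klush {determiner}; 7:zomaisk {determiner,preposition}.
Rule 1 cannot be satisfied by any choice of tags from the lexicon.
So there is no consistent tagging.

NO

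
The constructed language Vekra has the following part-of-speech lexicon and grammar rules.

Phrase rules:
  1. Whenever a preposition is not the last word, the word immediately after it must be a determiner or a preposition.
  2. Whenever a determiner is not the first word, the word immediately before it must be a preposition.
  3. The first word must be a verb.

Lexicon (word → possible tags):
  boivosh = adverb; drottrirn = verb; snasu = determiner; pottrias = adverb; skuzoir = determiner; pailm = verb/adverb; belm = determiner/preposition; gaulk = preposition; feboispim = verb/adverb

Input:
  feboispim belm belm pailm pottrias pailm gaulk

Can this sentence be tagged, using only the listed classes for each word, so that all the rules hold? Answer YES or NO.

YES

Candidates per position — 1:feboispim {verb,adverb}; 2:belm {determiner,preposition}; 3:belm {determiner,preposition}; 4:pailm {verb,adverb}; 5:pottrias {adverb}; 6:pailm {verb,adverb}; 7:gaulk {preposition}.
One satisfying assignment: verb preposition determiner verb adverb verb preposition.
Verifying each rule — rule 1 ok; rule 2 ok; rule 3 ok.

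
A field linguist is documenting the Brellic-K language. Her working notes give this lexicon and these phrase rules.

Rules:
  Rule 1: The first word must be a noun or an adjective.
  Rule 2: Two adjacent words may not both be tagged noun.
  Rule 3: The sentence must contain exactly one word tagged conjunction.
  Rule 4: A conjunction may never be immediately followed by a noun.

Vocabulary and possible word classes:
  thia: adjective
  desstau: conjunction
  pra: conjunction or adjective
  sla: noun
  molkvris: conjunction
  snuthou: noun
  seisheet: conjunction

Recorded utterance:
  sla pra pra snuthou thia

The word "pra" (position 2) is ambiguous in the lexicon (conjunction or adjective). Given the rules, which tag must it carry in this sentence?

conjunction

Candidates per position — 1:sla {noun}; 2:pra {conjunction,adjective}; 3:pra {conjunction,adjective}; 4:snuthou {noun}; 5:thia {adjective}.
Position 3: conjunction is ruled out by rule 4; that leaves adjective.
Position 2: adjective is ruled out by rule 3; that leaves conjunction.
So the tagging must be: noun conjunction adjective noun adjective.
Checking: rule 1 satisfied; rule 2 satisfied; rule 3 satisfied; rule 4 satisfied.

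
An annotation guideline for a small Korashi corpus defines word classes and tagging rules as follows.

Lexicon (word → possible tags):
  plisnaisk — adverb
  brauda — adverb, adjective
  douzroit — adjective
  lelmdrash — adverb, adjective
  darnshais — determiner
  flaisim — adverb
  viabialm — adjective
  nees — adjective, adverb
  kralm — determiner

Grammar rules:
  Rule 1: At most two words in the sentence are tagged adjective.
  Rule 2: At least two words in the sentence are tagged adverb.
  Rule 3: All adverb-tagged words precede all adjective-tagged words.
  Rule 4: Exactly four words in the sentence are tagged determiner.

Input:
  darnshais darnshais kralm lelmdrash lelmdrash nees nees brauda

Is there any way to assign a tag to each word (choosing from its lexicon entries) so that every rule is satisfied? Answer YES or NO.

NO

Candidates per position — 1:darnshais {determiner}; 2:darnshais {determiner}; 3:kralm {determiner}; 4:lelmdrash {adverb,adjective}; 5:lelmdrash {adverb,adjective}; 6:nees {adjective,adverb}; 7:nees {adjective,adverb}; 8:brauda {adverb,adjective}.
Rule 4 cannot be satisfied by any choice of tags from the lexicon.
So there is no consistent tagging.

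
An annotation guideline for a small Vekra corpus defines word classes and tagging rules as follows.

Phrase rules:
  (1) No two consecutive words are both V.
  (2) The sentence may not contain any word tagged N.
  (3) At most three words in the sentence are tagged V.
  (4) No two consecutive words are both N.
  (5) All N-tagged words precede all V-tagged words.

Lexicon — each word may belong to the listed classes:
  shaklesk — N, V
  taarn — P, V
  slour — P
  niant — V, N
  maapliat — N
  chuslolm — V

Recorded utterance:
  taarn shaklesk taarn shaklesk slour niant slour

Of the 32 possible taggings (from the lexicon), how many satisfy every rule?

Candidates per position — 1:taarn {P,V}; 2:shaklesk {N,V}; 3:taarn {P,V}; 4:shaklesk {N,V}; 5:slour {P}; 6:niant {V,N}; 7:slour {P}.
There are 32 candidate sequences in total.
The sequences that satisfy every rule: P V P V P V P.
Count = 1.

1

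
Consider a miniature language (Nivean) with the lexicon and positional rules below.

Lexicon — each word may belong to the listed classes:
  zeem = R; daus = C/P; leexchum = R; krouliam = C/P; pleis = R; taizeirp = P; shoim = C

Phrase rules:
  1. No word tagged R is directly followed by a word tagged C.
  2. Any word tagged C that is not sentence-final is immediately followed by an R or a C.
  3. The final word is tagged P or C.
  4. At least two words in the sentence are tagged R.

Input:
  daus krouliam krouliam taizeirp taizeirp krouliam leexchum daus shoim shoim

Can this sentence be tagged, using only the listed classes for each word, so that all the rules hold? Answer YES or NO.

Candidates per position — 1:daus {C,P}; 2:krouliam {C,P}; 3:krouliam {C,P}; 4:taizeirp {P}; 5:taizeirp {P}; 6:krouliam {C,P}; 7:leexchum {R}; 8:daus {C,P}; 9:shoim {C}; 10:shoim {C}.
Rule 4 cannot be satisfied by any choice of tags from the lexicon.
So there is no consistent tagging.

NO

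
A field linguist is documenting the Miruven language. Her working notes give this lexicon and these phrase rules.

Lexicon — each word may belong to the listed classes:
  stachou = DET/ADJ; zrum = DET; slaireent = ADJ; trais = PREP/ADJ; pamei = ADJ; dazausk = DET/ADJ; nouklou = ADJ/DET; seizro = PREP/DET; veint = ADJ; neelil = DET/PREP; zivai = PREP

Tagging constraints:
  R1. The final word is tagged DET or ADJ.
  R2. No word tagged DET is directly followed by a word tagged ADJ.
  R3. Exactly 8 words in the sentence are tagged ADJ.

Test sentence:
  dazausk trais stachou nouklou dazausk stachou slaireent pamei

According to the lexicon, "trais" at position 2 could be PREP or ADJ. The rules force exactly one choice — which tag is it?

Candidates per position — 1:dazausk {DET,ADJ}; 2:trais {PREP,ADJ}; 3:stachou {DET,ADJ}; 4:nouklou {ADJ,DET}; 5:dazausk {DET,ADJ}; 6:stachou {DET,ADJ}; 7:slaireent {ADJ}; 8:pamei {ADJ}.
If word 1 were DET, no tagging could satisfy rule 3; so word 1 is ADJ.
If word 2 were PREP, no tagging could satisfy rule 3; so word 2 is ADJ.
If word 3 were DET, no tagging could satisfy rule 2; so word 3 is ADJ.
If word 4 were DET, no tagging could satisfy rule 2; so word 4 is ADJ.
If word 5 were DET, no tagging could satisfy rule 2; so word 5 is ADJ.
If word 6 were DET, no tagging could satisfy rule 2; so word 6 is ADJ.
The unique satisfying tagging is: ADJ ADJ ADJ ADJ ADJ ADJ ADJ ADJ.
Checking: rule 1 satisfied; rule 2 satisfied; rule 3 satisfied.

ADJ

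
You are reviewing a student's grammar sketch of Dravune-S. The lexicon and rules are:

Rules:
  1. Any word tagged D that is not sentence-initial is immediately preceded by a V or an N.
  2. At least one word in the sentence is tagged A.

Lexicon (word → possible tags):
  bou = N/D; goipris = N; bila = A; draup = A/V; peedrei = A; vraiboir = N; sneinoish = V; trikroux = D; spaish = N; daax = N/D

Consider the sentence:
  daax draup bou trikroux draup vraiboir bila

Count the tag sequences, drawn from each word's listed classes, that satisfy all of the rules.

Candidates per position — 1:daax {N,D}; 2:draup {A,V}; 3:bou {N,D}; 4:trikroux {D}; 5:draup {A,V}; 6:vraiboir {N}; 7:bila {A}.
There are 16 candidate sequences in total.
Checking each against the rules leaves 8 sequences.
Count = 8.

8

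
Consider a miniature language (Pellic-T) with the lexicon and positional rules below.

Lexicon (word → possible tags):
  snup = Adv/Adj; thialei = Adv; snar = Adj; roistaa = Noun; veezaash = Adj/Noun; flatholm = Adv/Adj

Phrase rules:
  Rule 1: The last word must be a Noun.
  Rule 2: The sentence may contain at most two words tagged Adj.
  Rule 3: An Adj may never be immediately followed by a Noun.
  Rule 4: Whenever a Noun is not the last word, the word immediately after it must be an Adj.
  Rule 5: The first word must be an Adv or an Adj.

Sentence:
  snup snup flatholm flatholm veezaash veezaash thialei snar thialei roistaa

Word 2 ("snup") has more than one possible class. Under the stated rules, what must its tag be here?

Candidates per position — 1:snup {Adv,Adj}; 2:snup {Adv,Adj}; 3:flatholm {Adv,Adj}; 4:flatholm {Adv,Adj}; 5:veezaash {Adj,Noun}; 6:veezaash {Adj,Noun}; 7:thialei {Adv}; 8:snar {Adj}; 9:thialei {Adv}; 10:roistaa {Noun}.
At position 6, choosing Noun makes rule 4 impossible to satisfy; hence Adj.
At position 1, choosing Adj makes rule 2 impossible to satisfy; hence Adv.
At position 2, choosing Adj makes rule 2 impossible to satisfy; hence Adv.
At position 3, choosing Adj makes rule 2 impossible to satisfy; hence Adv.
At position 4, choosing Adj makes rule 2 impossible to satisfy; hence Adv.
At position 5, choosing Adj makes rule 2 impossible to satisfy; hence Noun.
The unique satisfying tagging is: Adv Adv Adv Adv Noun Adj Adv Adj Adv Noun.
Rule-by-rule: rule 1 holds; rule 2 holds; rule 3 holds; rule 4 holds; rule 5 holds.

Adv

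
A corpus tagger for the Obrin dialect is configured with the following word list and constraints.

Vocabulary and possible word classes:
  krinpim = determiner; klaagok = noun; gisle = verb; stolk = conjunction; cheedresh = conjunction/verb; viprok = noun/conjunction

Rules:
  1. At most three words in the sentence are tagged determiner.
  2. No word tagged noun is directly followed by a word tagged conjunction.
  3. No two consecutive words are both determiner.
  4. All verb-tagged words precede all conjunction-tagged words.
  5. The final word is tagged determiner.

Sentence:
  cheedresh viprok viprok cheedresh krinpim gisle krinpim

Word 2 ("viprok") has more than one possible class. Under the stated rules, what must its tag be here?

noun

Candidates per position — 1:cheedresh {conjunction,verb}; 2:viprok {noun,conjunction}; 3:viprok {noun,conjunction}; 4:cheedresh {conjunction,verb}; 5:krinpim {determiner}; 6:gisle {verb}; 7:krinpim {determiner}.
If word 1 were conjunction, no tagging could satisfy rule 4; so word 1 is verb.
If word 2 were conjunction, no tagging could satisfy rule 4; so word 2 is noun.
If word 3 were conjunction, no tagging could satisfy rule 2; so word 3 is noun.
If word 4 were conjunction, no tagging could satisfy rule 2; so word 4 is verb.
So the tagging must be: verb noun noun verb determiner verb determiner.
Verifying each rule — rule 1 ✓; rule 2 ✓; rule 3 ✓; rule 4 ✓; rule 5 ✓.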